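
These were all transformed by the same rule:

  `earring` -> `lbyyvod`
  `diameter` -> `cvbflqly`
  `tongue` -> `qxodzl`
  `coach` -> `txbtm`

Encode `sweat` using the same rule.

e(4)→l(11) and a(0)→b(1) fit y≡9x+1 (mod 26); the inverse of 9 mod 26 is 3. This is an affine cipher: with a=0,…,z=25, each position x becomes (9x+1) mod 26.
For sweat: s(18)→9·18+1≡7=h; w(22)→9·22+1≡17=r; e(4)→9·4+1≡11=l; a(0)→9·0+1≡1=b; t(19)→9·19+1≡16=q (all mod 26).

hrlbq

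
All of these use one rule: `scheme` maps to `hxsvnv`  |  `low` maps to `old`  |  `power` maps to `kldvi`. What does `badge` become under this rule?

Each letter is replaced by its mirror in the alphabet: a↔z, b↔y, c↔x, and so on (the Atbash cipher).
For badge: b↔y, a↔z, d↔w, g↔t, e↔v.

yzwtv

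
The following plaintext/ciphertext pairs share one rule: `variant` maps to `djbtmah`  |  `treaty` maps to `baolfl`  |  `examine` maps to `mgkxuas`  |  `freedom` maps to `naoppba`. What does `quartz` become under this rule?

ydkcfm

In variant: v→d is +8, a→j is +9, r→b is +10, i→t is +11 — the shift increases by 1 each position. The shift increases by 1 at each position, starting from +8: 8, 9, 10, ….
On quartz: q+8=y, u+9=d, a+10=k, r+11=c, t+12=f, z+13=m.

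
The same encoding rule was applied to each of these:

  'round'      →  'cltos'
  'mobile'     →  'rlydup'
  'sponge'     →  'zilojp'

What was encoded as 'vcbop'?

Treating letters as 0–25, the rule is x ↦ 23x + 1 (mod 26).
Undoing it on vcbop: v(21)→17·(21−1)≡2=c; c(2)→17·(2−1)≡17=r; b(1)→17·(1−1)≡0=a; o(14)→17·(14−1)≡13=n; p(15)→17·(15−1)≡4=e (all mod 26).

crane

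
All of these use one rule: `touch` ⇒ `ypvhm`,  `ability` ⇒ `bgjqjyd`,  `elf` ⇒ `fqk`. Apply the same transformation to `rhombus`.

wmprgvx

The shift depends on letter class: consonant t→y is +5, but vowel o→p is +1. The rule splits by letter class: vowels +1, consonants +5.
Applying it to rhombus: r(cons)+5=w, h(cons)+5=m, o(vowel)+1=p, m(cons)+5=r, b(cons)+5=g, u(vowel)+1=v, s(cons)+5=x.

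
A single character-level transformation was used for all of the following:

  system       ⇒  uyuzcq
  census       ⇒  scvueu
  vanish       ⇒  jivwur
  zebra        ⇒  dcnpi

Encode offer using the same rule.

ahhcp

s(18)→u(20) and y(24)→y(24) fit y≡5x+8 (mod 26); the inverse of 5 mod 26 is 21. Each letter's alphabet position (a=0..z=25) is mapped through 5·x+8 mod 26 — an affine cipher.
For offer: o(14)→5·14+8≡0=a; f(5)→5·5+8≡7=h; f(5)→5·5+8≡7=h; e(4)→5·4+8≡2=c; r(17)→5·17+8≡15=p (all mod 26).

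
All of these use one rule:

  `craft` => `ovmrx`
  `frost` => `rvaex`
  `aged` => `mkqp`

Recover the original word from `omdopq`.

circle

Shifts by position in craft: pos 0: c→o (+12), pos 1: r→v (+4), pos 2: a→m (+12), pos 3: f→r (+12), pos 4: t→x (+4) — repeating every 3. A repeating key of period 3 is used — shifts +12, +4, +12 over and over.
Undoing it on omdopq: o−12=c, m−4=i, d−12=r, o−12=c, p−4=l, q−12=e.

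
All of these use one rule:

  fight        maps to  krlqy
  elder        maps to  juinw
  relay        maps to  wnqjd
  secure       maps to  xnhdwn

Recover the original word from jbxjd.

Shifts by position in fight: pos 0: f→k (+5), pos 1: i→r (+9), pos 2: g→l (+5), pos 3: h→q (+9) — repeating every 2. The shifts repeat in a cycle of length 2: positions 0,1,… shift by +5, +9, then the pattern repeats.
Undoing it on jbxjd: j−5=e, b−9=s, x−5=s, j−9=a, d−5=y.

essay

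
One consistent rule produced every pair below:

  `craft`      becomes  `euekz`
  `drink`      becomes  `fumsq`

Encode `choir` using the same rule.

eksnx

In craft: c→e is +2, r→u is +3, a→e is +4, f→k is +5 — the shift increases by 1 each position. Each letter shifts forward by (position + 2), i.e. 2, 3, 4, … — the shift grows by one for each successive letter.
Applying it to choir: c+2=e, h+3=k, o+4=s, i+5=n, r+6=x.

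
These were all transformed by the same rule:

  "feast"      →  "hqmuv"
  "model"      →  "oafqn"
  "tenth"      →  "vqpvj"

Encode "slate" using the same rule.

The shift depends on letter class: consonant f→h is +2, but vowel e→q is +12. Vowels shift forward by 12 and consonants shift forward by 2.
For slate: s(cons)+2=u, l(cons)+2=n, a(vowel)+12=m, t(cons)+2=v, e(vowel)+12=q.

unmvq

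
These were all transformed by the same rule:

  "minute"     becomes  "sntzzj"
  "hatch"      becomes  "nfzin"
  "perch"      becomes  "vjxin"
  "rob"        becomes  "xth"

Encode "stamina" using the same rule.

yzfsntf

The shift depends on letter class: consonant m→s is +6, but vowel i→n is +5. The rule splits by letter class: vowels +5, consonants +6.
For stamina: s(cons)+6=y, t(cons)+6=z, a(vowel)+5=f, m(cons)+6=s, i(vowel)+5=n, n(cons)+6=t, a(vowel)+5=f.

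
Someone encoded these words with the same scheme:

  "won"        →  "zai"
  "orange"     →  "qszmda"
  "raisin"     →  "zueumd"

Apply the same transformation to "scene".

qzqoe

The output letters match the input read backwards, each shifted +12: won reversed is now. Two steps: reverse the string, then apply a Caesar shift of +12.
On scene: reverse → enecs; then shift: e+12=q, n+12=z, e+12=q, c+12=o, s+12=e.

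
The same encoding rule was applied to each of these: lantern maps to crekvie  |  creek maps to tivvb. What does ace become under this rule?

rtv

Compare letters: l→c is +17, a→r is +17, n→e is +17 — a constant shift. This is a Caesar cipher with shift 17.
For ace: a+17=r, c+17=t, e+17=v.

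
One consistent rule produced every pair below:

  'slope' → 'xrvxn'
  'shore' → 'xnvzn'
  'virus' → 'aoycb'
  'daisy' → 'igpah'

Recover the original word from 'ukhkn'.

Each letter shifts forward by (position + 5), i.e. 5, 6, 7, … — the shift grows by one for each successive letter.
Reversing it on ukhkn: u−5=p, k−6=e, h−7=a, k−8=c, n−9=e.

peace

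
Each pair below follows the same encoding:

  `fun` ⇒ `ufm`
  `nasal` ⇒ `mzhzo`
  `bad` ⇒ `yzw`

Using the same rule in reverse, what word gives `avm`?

zen

Letters are reflected about the middle of the alphabet (position → 25−position): Atbash.
Reversing it on avm: a↔z, v↔e, m↔n.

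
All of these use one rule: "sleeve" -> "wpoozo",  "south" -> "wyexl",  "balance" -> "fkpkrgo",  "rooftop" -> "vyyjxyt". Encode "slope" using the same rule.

The shift depends on letter class: consonant s→w is +4, but vowel e→o is +10. Vowels shift forward by 10 and consonants shift forward by 4.
For slope: s(cons)+4=w, l(cons)+4=p, o(vowel)+10=y, p(cons)+4=t, e(vowel)+10=o.

wpyto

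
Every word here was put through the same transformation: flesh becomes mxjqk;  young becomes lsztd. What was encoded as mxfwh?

The output letters match the input read backwards, each shifted +5: flesh reversed is hself. The word is reversed, then every letter is shifted forward by 5.
Decoding mxfwh: shift back: m−5=h, x−5=s, f−5=a, w−5=r, h−5=c → hsarc; then reverse → crash.

crash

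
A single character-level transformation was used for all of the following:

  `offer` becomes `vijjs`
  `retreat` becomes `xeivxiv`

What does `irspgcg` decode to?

The output letters match the input read backwards, each shifted +4: offer reversed is reffo. The word is reversed, then every letter is shifted forward by 4.
Undoing it on irspgcg: shift back: i−4=e, r−4=n, s−4=o, p−4=l, g−4=c, c−4=y, g−4=c → enolcyc; then reverse → cyclone.

cyclone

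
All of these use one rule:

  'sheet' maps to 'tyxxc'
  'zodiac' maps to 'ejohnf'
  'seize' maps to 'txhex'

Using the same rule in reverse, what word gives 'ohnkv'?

diary

s(18)→t(19) and h(7)→y(24) fit y≡9x+13 (mod 26); the inverse of 9 mod 26 is 3. Treating letters as 0–25, the rule is x ↦ 9x + 13 (mod 26).
Undoing it on ohnkv: o(14)→3·(14−13)≡3=d; h(7)→3·(7−13)≡8=i; n(13)→3·(13−13)≡0=a; k(10)→3·(10−13)≡17=r; v(21)→3·(21−13)≡24=y (all mod 26).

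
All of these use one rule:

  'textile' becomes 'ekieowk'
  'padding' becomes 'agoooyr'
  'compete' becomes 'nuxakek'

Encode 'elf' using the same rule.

The rule splits by letter class: vowels +6, consonants +11.
Applying it to elf: e(vowel)+6=k, l(cons)+11=w, f(cons)+11=q.

kwq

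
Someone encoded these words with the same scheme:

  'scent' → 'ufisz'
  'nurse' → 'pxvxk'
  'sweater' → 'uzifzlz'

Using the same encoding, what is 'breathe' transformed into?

In scent: s→u is +2, c→f is +3, e→i is +4, n→s is +5 — the shift increases by 1 each position. Letter i (0-indexed) is shifted by i+2, so successive shifts are 2, 3, 4, ….
For breathe: b+2=d, r+3=u, e+4=i, a+5=f, t+6=z, h+7=o, e+8=m.

duifzom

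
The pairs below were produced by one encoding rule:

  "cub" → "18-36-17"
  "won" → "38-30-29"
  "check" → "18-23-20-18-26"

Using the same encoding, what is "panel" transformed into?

31-16-29-20-27

c is letter #3 and maps to 18: an offset of 15. Letters become their 1-based position plus 15 (so a→16, b→17, …).
For panel: p=16→31, a=1→16, n=14→29, e=5→20, l=12→27.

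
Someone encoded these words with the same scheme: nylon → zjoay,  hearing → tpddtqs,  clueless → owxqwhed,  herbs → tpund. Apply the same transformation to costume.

ozvffpq

Shifts by position in nylon: pos 0: n→z (+12), pos 1: y→j (+11), pos 2: l→o (+3), pos 3: o→a (+12), pos 4: n→y (+11) — repeating every 3. The shifts repeat in a cycle of length 3: positions 0,1,… shift by +12, +11, +3, then the pattern repeats.
For costume: c+12=o, o+11=z, s+3=v, t+12=f, u+11=f, m+3=p, e+12=q.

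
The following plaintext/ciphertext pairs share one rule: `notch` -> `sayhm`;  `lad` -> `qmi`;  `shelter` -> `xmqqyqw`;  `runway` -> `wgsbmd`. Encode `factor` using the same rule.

The rule splits by letter class: vowels +12, consonants +5.
For factor: f(cons)+5=k, a(vowel)+12=m, c(cons)+5=h, t(cons)+5=y, o(vowel)+12=a, r(cons)+5=w.

kmhyaw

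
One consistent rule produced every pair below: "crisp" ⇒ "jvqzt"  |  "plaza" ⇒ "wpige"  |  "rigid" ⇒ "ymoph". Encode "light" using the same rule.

smoox

Shifts by position in crisp: pos 0: c→j (+7), pos 1: r→v (+4), pos 2: i→q (+8), pos 3: s→z (+7), pos 4: p→t (+4) — repeating every 3. It's a Vigenère-style cipher with numeric key [7,4,8]: position i shifts by key[i mod 3].
On light: l+7=s, i+4=m, g+8=o, h+7=o, t+4=x.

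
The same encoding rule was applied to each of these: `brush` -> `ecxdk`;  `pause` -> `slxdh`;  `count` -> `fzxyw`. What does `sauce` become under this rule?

Shifts by position in brush: pos 0: b→e (+3), pos 1: r→c (+11), pos 2: u→x (+3), pos 3: s→d (+11) — repeating every 2. It's a Vigenère-style cipher with numeric key [3,11]: position i shifts by key[i mod 2].
Applying it to sauce: s+3=v, a+11=l, u+3=x, c+11=n, e+3=h.

vlxnh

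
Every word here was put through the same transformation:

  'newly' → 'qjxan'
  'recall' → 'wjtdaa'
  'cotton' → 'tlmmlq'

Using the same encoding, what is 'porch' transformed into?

glwtu

n(13)→q(16) and e(4)→j(9) fit y≡21x+3 (mod 26); the inverse of 21 mod 26 is 5. Each letter's alphabet position (a=0..z=25) is mapped through 21·x+3 mod 26 — an affine cipher.
For porch: p(15)→21·15+3≡6=g; o(14)→21·14+3≡11=l; r(17)→21·17+3≡22=w; c(2)→21·2+3≡19=t; h(7)→21·7+3≡20=u (all mod 26).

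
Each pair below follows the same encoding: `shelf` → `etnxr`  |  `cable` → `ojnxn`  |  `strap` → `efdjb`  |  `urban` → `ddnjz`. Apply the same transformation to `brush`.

nddet

Two shifts are in play — +9 for a/e/i/o/u, +12 for every other letter.
For brush: b(cons)+12=n, r(cons)+12=d, u(vowel)+9=d, s(cons)+12=e, h(cons)+12=t.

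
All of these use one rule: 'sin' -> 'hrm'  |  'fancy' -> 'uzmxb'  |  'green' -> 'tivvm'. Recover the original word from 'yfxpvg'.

bucket

Each pair mirrors across the alphabet (s↔h, i↔r, n↔m): positions sum to 25. Each letter is replaced by its mirror in the alphabet: a↔z, b↔y, c↔x, and so on (the Atbash cipher).
Undoing it on yfxpvg: y↔b, f↔u, x↔c, p↔k, v↔e, g↔t.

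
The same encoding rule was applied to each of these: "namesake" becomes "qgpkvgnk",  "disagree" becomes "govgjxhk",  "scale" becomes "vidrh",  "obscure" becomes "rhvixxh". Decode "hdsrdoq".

Shifts by position in namesake: pos 0: n→q (+3), pos 1: a→g (+6), pos 2: m→p (+3), pos 3: e→k (+6) — repeating every 2. A repeating key of period 2 is used — shifts +3, +6 over and over.
Undoing it on hdsrdoq: h−3=e, d−6=x, s−3=p, r−6=l, d−3=a, o−6=i, q−3=n.

explain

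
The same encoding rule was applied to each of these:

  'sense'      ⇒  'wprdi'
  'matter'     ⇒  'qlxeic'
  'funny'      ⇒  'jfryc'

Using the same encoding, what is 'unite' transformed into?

yymei

Shifts by position in sense: pos 0: s→w (+4), pos 1: e→p (+11), pos 2: n→r (+4), pos 3: s→d (+11) — repeating every 2. A repeating key of period 2 is used — shifts +4, +11 over and over.
On unite: u+4=y, n+11=y, i+4=m, t+11=e, e+4=i.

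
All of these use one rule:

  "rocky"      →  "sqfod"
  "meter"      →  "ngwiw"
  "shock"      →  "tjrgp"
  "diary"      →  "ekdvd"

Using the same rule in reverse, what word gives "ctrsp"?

brook

Each letter shifts forward by (position + 1), i.e. 1, 2, 3, … — the shift grows by one for each successive letter.
Undoing it on ctrsp: c−1=b, t−2=r, r−3=o, s−4=o, p−5=k.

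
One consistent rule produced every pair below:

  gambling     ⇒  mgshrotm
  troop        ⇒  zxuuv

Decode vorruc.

This is a Caesar cipher with shift 6.
Decoding vorruc: v−6=p, o−6=i, r−6=l, r−6=l, u−6=o, c−6=w.

pillow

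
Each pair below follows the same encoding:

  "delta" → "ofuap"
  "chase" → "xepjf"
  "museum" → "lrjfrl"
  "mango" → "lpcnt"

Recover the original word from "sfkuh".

d(3)→o(14) and e(4)→f(5) fit y≡17x+15 (mod 26); the inverse of 17 mod 26 is 23. Each letter's alphabet position (a=0..z=25) is mapped through 17·x+15 mod 26 — an affine cipher.
Decoding sfkuh: s(18)→23·(18−15)≡17=r; f(5)→23·(5−15)≡4=e; k(10)→23·(10−15)≡15=p; u(20)→23·(20−15)≡11=l; h(7)→23·(7−15)≡24=y (all mod 26).

reply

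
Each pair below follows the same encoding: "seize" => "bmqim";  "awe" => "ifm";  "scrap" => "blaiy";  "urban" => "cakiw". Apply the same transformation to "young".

The shift depends on letter class: consonant s→b is +9, but vowel e→m is +8. Vowels shift forward by 8 and consonants shift forward by 9.
On young: y(cons)+9=h, o(vowel)+8=w, u(vowel)+8=c, n(cons)+9=w, g(cons)+9=p.

hwcwp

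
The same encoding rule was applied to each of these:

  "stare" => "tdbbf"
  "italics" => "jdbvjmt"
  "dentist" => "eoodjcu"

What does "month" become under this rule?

A repeating key of period 2 is used — shifts +1, +10 over and over.
For month: m+1=n, o+10=y, n+1=o, t+10=d, h+1=i.

nyodi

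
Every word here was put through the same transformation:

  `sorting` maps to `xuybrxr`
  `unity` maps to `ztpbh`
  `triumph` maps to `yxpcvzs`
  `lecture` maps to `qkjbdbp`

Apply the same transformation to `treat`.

yxlic

The shift increases by 1 at each position, starting from +5: 5, 6, 7, ….
On treat: t+5=y, r+6=x, e+7=l, a+8=i, t+9=c.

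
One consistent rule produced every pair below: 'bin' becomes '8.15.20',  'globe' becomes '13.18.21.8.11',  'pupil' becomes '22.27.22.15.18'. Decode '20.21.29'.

b is letter #2 and maps to 8: an offset of 6. The number is (letter's place in the alphabet, a=1) + 6.
Reversing it on 20.21.29: 20→(20−6)÷1=14=n, 21→(21−6)÷1=15=o, 29→(29−6)÷1=23=w.

now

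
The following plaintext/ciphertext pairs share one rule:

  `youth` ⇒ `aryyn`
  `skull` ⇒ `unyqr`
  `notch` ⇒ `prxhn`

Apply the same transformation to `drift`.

fumkz

Each letter shifts forward by (position + 2), i.e. 2, 3, 4, … — the shift grows by one for each successive letter.
On drift: d+2=f, r+3=u, i+4=m, f+5=k, t+6=z.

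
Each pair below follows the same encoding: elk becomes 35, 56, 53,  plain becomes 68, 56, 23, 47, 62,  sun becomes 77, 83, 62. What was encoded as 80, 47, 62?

The formula is n = 3×(alphabet index, a=1) + 20.
Decoding 80, 47, 62: 80→(80−20)÷3=20=t, 47→(47−20)÷3=9=i, 62→(62−20)÷3=14=n.

tin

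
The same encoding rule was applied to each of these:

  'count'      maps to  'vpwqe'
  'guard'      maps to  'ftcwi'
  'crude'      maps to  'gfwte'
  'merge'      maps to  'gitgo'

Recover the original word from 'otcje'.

charm

The output letters match the input read backwards, each shifted +2: count reversed is tnuoc. Read the word backwards and shift each letter +2.
Decoding otcje: shift back: o−2=m, t−2=r, c−2=a, j−2=h, e−2=c → mrahc; then reverse → charm.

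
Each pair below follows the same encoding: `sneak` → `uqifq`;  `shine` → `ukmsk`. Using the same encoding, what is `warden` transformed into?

ydviku

In sneak: s→u is +2, n→q is +3, e→i is +4, a→f is +5 — the shift increases by 1 each position. Each letter shifts forward by (position + 2), i.e. 2, 3, 4, … — the shift grows by one for each successive letter.
On warden: w+2=y, a+3=d, r+4=v, d+5=i, e+6=k, n+7=u.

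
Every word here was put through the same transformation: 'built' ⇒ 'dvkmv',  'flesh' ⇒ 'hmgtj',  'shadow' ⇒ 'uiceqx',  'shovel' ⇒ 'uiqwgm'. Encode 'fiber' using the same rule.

hjdft

Shifts by position in built: pos 0: b→d (+2), pos 1: u→v (+1), pos 2: i→k (+2), pos 3: l→m (+1) — repeating every 2. It's a Vigenère-style cipher with numeric key [2,1]: position i shifts by key[i mod 2].
On fiber: f+2=h, i+1=j, b+2=d, e+1=f, r+2=t.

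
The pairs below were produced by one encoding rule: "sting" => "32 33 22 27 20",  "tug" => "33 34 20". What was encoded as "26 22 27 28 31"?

s is letter #19 and maps to 32: an offset of 13. Letters become their 1-based position plus 13 (so a→14, b→15, …).
Undoing it on 26 22 27 28 31: 26→(26−13)÷1=13=m, 22→(22−13)÷1=9=i, 27→(27−13)÷1=14=n, 28→(28−13)÷1=15=o, 31→(31−13)÷1=18=r.

minor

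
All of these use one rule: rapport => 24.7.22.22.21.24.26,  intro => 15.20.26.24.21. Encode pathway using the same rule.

22.7.26.14.29.7.31

The number is (letter's place in the alphabet, a=1) + 6.
For pathway: p=16→22, a=1→7, t=20→26, h=8→14, w=23→29, a=1→7, y=25→31.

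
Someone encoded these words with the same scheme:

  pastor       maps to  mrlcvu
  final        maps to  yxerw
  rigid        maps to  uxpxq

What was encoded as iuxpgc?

bright

p(15)→m(12) and a(0)→r(17) fit y≡17x+17 (mod 26); the inverse of 17 mod 26 is 23. Each letter's alphabet position (a=0..z=25) is mapped through 17·x+17 mod 26 — an affine cipher.
Decoding iuxpgc: i(8)→23·(8−17)≡1=b; u(20)→23·(20−17)≡17=r; x(23)→23·(23−17)≡8=i; p(15)→23·(15−17)≡6=g; g(6)→23·(6−17)≡7=h; c(2)→23·(2−17)≡19=t (all mod 26).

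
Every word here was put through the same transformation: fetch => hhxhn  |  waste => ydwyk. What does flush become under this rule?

hoyxn

In fetch: f→h is +2, e→h is +3, t→x is +4, c→h is +5 — the shift increases by 1 each position. Each letter shifts forward by (position + 2), i.e. 2, 3, 4, … — the shift grows by one for each successive letter.
For flush: f+2=h, l+3=o, u+4=y, s+5=x, h+6=n.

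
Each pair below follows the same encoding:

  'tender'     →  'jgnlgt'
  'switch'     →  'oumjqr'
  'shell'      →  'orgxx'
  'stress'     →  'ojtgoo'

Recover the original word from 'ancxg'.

t(19)→j(9) and e(4)→g(6) fit y≡21x+0 (mod 26); the inverse of 21 mod 26 is 5. Treating letters as 0–25, the rule is x ↦ 21x + 0 (mod 26).
Decoding ancxg: a(0)→5·(0−0)≡0=a; n(13)→5·(13−0)≡13=n; c(2)→5·(2−0)≡10=k; x(23)→5·(23−0)≡11=l; g(6)→5·(6−0)≡4=e (all mod 26).

ankle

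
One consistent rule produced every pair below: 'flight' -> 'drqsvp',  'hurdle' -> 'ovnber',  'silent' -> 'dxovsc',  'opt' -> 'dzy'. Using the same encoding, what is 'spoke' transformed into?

ouyzc

The output letters match the input read backwards, each shifted +10: flight reversed is thgilf. The word is reversed, then every letter is shifted forward by 10.
For spoke: reverse → ekops; then shift: e+10=o, k+10=u, o+10=y, p+10=z, s+10=c.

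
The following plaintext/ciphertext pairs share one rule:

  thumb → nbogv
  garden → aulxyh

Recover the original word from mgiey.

smoke

Each letter is shifted forward by 20 in the alphabet (a Caesar shift of +20).
Reversing it on mgiey: m−20=s, g−20=m, i−20=o, e−20=k, y−20=e.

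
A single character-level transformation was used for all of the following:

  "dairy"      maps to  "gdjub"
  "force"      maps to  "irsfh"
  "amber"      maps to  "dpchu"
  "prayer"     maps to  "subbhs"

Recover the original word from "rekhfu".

The shifts repeat in a cycle of length 3: positions 0,1,… shift by +3, +3, +1, then the pattern repeats.
Reversing it on rekhfu: r−3=o, e−3=b, k−1=j, h−3=e, f−3=c, u−1=t.

object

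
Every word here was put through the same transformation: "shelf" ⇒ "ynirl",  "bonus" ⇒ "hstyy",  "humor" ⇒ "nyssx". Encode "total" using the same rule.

Vowels shift forward by 4 and consonants shift forward by 6.
On total: t(cons)+6=z, o(vowel)+4=s, t(cons)+6=z, a(vowel)+4=e, l(cons)+6=r.

zszer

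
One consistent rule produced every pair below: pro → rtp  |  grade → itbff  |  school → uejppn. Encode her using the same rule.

The shift depends on letter class: consonant p→r is +2, but vowel o→p is +1. Vowels shift forward by 1 and consonants shift forward by 2.
For her: h(cons)+2=j, e(vowel)+1=f, r(cons)+2=t.

jft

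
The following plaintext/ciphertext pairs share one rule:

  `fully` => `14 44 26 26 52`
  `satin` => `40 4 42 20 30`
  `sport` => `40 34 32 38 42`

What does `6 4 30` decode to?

ban

f(#6)→14 and u(#21)→44: differences scale by 2, so n = 2·pos + 2. With a=1..z=26, the number is 2·pos + 2.
Undoing it on 6 4 30: 6→(6−2)÷2=2=b, 4→(4−2)÷2=1=a, 30→(30−2)÷2=14=n.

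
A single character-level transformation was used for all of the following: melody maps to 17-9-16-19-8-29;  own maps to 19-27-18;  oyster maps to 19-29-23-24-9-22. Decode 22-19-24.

Each letter is replaced by its alphabet position (a=1..z=26) + 4.
Decoding 22-19-24: 22→(22−4)÷1=18=r, 19→(19−4)÷1=15=o, 24→(24−4)÷1=20=t.

rot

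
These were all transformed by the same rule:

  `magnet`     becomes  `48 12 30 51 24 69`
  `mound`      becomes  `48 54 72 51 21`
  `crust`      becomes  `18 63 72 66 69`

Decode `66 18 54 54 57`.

scoop

m(#13)→48 and a(#1)→12: differences scale by 3, so n = 3·pos + 9. The formula is n = 3×(alphabet index, a=1) + 9.
Decoding 66 18 54 54 57: 66→(66−9)÷3=19=s, 18→(18−9)÷3=3=c, 54→(54−9)÷3=15=o, 54→(54−9)÷3=15=o, 57→(57−9)÷3=16=p.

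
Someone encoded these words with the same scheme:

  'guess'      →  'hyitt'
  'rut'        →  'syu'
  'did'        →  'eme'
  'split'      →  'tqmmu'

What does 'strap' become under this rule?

tuseq

Vowels shift forward by 4 and consonants shift forward by 1.
For strap: s(cons)+1=t, t(cons)+1=u, r(cons)+1=s, a(vowel)+4=e, p(cons)+1=q.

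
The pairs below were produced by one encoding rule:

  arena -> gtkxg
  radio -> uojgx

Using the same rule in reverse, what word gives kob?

Two steps: reverse the string, then apply a Caesar shift of +6.
Reversing it on kob: shift back: k−6=e, o−6=i, b−6=v → eiv; then reverse → vie.

vie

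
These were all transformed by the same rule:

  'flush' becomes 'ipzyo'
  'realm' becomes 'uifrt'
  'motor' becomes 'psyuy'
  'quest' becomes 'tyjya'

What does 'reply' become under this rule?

uiurf

In flush: f→i is +3, l→p is +4, u→z is +5, s→y is +6 — the shift increases by 1 each position. Letter i (0-indexed) is shifted by i+3, so successive shifts are 3, 4, 5, ….
Applying it to reply: r+3=u, e+4=i, p+5=u, l+6=r, y+7=f.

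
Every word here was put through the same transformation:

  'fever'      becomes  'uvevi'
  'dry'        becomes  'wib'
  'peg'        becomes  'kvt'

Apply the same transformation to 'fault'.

Each pair mirrors across the alphabet (f↔u, e↔v, v↔e): positions sum to 25. Each letter is replaced by its mirror in the alphabet: a↔z, b↔y, c↔x, and so on (the Atbash cipher).
For fault: f↔u, a↔z, u↔f, l↔o, t↔g.

uzfog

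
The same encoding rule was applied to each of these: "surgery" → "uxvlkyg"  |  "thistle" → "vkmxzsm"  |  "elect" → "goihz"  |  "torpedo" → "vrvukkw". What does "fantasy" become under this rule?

In surgery: s→u is +2, u→x is +3, r→v is +4, g→l is +5 — the shift increases by 1 each position. The shift increases by 1 at each position, starting from +2: 2, 3, 4, ….
On fantasy: f+2=h, a+3=d, n+4=r, t+5=y, a+6=g, s+7=z, y+8=g.

hdrygzg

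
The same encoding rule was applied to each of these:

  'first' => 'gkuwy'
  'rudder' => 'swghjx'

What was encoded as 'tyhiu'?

sweep

In first: f→g is +1, i→k is +2, r→u is +3, s→w is +4 — the shift increases by 1 each position. Letter i (0-indexed) is shifted by i+1, so successive shifts are 1, 2, 3, ….
Reversing it on tyhiu: t−1=s, y−2=w, h−3=e, i−4=e, u−5=p.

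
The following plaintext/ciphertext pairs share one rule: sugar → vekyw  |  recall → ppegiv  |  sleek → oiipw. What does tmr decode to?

nip

The output letters match the input read backwards, each shifted +4: sugar reversed is ragus. Read the word backwards and shift each letter +4.
Undoing it on tmr: shift back: t−4=p, m−4=i, r−4=n → pin; then reverse → nip.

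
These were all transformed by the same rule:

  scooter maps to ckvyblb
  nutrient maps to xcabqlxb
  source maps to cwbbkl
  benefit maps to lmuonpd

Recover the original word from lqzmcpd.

Shifts by position in scooter: pos 0: s→c (+10), pos 1: c→k (+8), pos 2: o→v (+7), pos 3: o→y (+10), pos 4: t→b (+8), pos 5: e→l (+7) — repeating every 3. It's a Vigenère-style cipher with numeric key [10,8,7]: position i shifts by key[i mod 3].
Decoding lqzmcpd: l−10=b, q−8=i, z−7=s, m−10=c, c−8=u, p−7=i, d−10=t.

biscuit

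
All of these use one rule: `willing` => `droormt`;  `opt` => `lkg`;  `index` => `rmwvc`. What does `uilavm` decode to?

frozen

Each pair mirrors across the alphabet (w↔d, i↔r, l↔o): positions sum to 25. Each letter is replaced by its mirror in the alphabet: a↔z, b↔y, c↔x, and so on (the Atbash cipher).
Reversing it on uilavm: u↔f, i↔r, l↔o, a↔z, v↔e, m↔n.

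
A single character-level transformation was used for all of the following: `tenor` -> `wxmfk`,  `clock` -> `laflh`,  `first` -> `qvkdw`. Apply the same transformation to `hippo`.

cvyyf

t(19)→w(22) and e(4)→x(23) fit y≡19x+25 (mod 26); the inverse of 19 mod 26 is 11. Each letter's alphabet position (a=0..z=25) is mapped through 19·x+25 mod 26 — an affine cipher.
On hippo: h(7)→19·7+25≡2=c; i(8)→19·8+25≡21=v; p(15)→19·15+25≡24=y; p(15)→19·15+25≡24=y; o(14)→19·14+25≡5=f (all mod 26).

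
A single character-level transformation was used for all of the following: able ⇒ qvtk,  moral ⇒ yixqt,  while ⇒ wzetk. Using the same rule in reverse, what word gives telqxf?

a(0)→q(16) and b(1)→v(21) fit y≡5x+16 (mod 26); the inverse of 5 mod 26 is 21. Treating letters as 0–25, the rule is x ↦ 5x + 16 (mod 26).
Reversing it on telqxf: t(19)→21·(19−16)≡11=l; e(4)→21·(4−16)≡8=i; l(11)→21·(11−16)≡25=z; q(16)→21·(16−16)≡0=a; x(23)→21·(23−16)≡17=r; f(5)→21·(5−16)≡3=d (all mod 26).

lizard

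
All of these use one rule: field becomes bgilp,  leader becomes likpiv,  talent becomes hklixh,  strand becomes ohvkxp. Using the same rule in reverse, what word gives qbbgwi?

Each letter's alphabet position (a=0..z=25) is mapped through 19·x+10 mod 26 — an affine cipher.
Undoing it on qbbgwi: q(16)→11·(16−10)≡14=o; b(1)→11·(1−10)≡5=f; b(1)→11·(1−10)≡5=f; g(6)→11·(6−10)≡8=i; w(22)→11·(22−10)≡2=c; i(8)→11·(8−10)≡4=e (all mod 26).

office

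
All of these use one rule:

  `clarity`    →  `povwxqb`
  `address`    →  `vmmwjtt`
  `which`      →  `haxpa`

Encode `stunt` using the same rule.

tqniq

Each letter's alphabet position (a=0..z=25) is mapped through 23·x+21 mod 26 — an affine cipher.
On stunt: s(18)→23·18+21≡19=t; t(19)→23·19+21≡16=q; u(20)→23·20+21≡13=n; n(13)→23·13+21≡8=i; t(19)→23·19+21≡16=q (all mod 26).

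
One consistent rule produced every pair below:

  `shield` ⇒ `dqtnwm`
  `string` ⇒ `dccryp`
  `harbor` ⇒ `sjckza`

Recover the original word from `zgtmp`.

Shifts by position in shield: pos 0: s→d (+11), pos 1: h→q (+9), pos 2: i→t (+11), pos 3: e→n (+9) — repeating every 2. A repeating key of period 2 is used — shifts +11, +9 over and over.
Undoing it on zgtmp: z−11=o, g−9=x, t−11=i, m−9=d, p−11=e.

oxide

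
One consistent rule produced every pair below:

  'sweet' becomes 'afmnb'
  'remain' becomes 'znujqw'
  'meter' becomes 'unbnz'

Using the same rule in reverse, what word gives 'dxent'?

vowel

Shifts by position in sweet: pos 0: s→a (+8), pos 1: w→f (+9), pos 2: e→m (+8), pos 3: e→n (+9) — repeating every 2. A repeating key of period 2 is used — shifts +8, +9 over and over.
Reversing it on dxent: d−8=v, x−9=o, e−8=w, n−9=e, t−8=l.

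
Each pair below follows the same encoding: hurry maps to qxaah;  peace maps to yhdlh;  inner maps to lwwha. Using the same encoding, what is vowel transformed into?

The shift depends on letter class: consonant h→q is +9, but vowel u→x is +3. Two shifts are in play — +3 for a/e/i/o/u, +9 for every other letter.
Applying it to vowel: v(cons)+9=e, o(vowel)+3=r, w(cons)+9=f, e(vowel)+3=h, l(cons)+9=u.

erfhu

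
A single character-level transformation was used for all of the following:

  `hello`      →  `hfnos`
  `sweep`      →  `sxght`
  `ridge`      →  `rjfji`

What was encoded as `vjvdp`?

vital

Letter i (0-indexed) is shifted by i+0, so successive shifts are 0, 1, 2, ….
Decoding vjvdp: v−0=v, j−1=i, v−2=t, d−3=a, p−4=l.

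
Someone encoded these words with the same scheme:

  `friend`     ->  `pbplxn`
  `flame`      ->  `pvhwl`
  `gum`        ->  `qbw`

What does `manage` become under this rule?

The rule splits by letter class: vowels +7, consonants +10.
On manage: m(cons)+10=w, a(vowel)+7=h, n(cons)+10=x, a(vowel)+7=h, g(cons)+10=q, e(vowel)+7=l.

whxhql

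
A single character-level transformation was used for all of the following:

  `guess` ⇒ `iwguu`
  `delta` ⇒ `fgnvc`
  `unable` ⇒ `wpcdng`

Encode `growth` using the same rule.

This is a Caesar cipher with shift 2.
On growth: g+2=i, r+2=t, o+2=q, w+2=y, t+2=v, h+2=j.

itqyvj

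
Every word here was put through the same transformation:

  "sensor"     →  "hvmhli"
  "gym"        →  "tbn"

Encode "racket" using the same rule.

Each letter is replaced by its mirror in the alphabet: a↔z, b↔y, c↔x, and so on (the Atbash cipher).
For racket: r↔i, a↔z, c↔x, k↔p, e↔v, t↔g.

izxpvg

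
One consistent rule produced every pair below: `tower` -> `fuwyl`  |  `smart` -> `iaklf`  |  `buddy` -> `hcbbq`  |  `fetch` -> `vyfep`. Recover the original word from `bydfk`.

This is an affine cipher: with a=0,…,z=25, each position x becomes (23x+10) mod 26.
Decoding bydfk: b(1)→17·(1−10)≡3=d; y(24)→17·(24−10)≡4=e; d(3)→17·(3−10)≡11=l; f(5)→17·(5−10)≡19=t; k(10)→17·(10−10)≡0=a (all mod 26).

delta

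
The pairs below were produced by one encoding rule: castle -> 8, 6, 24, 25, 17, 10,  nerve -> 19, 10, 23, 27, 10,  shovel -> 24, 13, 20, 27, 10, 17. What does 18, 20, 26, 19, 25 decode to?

c is letter #3 and maps to 8: an offset of 5. Each letter is replaced by its alphabet position (a=1..z=26) + 5.
Reversing it on 18, 20, 26, 19, 25: 18→(18−5)÷1=13=m, 20→(20−5)÷1=15=o, 26→(26−5)÷1=21=u, 19→(19−5)÷1=14=n, 25→(25−5)÷1=20=t.

mount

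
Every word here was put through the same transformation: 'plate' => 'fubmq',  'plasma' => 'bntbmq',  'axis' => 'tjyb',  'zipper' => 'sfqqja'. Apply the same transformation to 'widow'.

xpejx

The output letters match the input read backwards, each shifted +1: plate reversed is etalp. Read the word backwards and shift each letter +1.
On widow: reverse → wodiw; then shift: w+1=x, o+1=p, d+1=e, i+1=j, w+1=x.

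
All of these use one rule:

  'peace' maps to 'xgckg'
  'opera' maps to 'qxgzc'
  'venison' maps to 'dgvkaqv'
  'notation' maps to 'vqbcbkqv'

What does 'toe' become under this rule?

The shift depends on letter class: consonant p→x is +8, but vowel e→g is +2. The rule splits by letter class: vowels +2, consonants +8.
On toe: t(cons)+8=b, o(vowel)+2=q, e(vowel)+2=g.

bqg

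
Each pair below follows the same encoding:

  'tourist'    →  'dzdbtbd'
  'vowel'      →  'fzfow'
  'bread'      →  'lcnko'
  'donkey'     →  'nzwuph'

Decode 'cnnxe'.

scent

Shifts by position in tourist: pos 0: t→d (+10), pos 1: o→z (+11), pos 2: u→d (+9), pos 3: r→b (+10), pos 4: i→t (+11), pos 5: s→b (+9) — repeating every 3. The shifts repeat in a cycle of length 3: positions 0,1,… shift by +10, +11, +9, then the pattern repeats.
Decoding cnnxe: c−10=s, n−11=c, n−9=e, x−10=n, e−11=t.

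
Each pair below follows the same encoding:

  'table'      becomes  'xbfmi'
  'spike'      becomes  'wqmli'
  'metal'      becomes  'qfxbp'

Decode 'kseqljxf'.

Shifts by position in table: pos 0: t→x (+4), pos 1: a→b (+1), pos 2: b→f (+4), pos 3: l→m (+1) — repeating every 2. The shifts repeat in a cycle of length 2: positions 0,1,… shift by +4, +1, then the pattern repeats.
Reversing it on kseqljxf: k−4=g, s−1=r, e−4=a, q−1=p, l−4=h, j−1=i, x−4=t, f−1=e.

graphite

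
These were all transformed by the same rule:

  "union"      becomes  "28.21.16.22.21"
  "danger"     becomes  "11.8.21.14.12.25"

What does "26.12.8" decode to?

u is letter #21 and maps to 28: an offset of 7. Each letter is replaced by its alphabet position (a=1..z=26) + 7.
Reversing it on 26.12.8: 26→(26−7)÷1=19=s, 12→(12−7)÷1=5=e, 8→(8−7)÷1=1=a.

sea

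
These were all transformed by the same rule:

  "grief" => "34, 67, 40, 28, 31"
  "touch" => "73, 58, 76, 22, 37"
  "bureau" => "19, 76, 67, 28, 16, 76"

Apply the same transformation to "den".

The formula is n = 3×(alphabet index, a=1) + 13.
On den: d=4→25, e=5→28, n=14→55.

25, 28, 55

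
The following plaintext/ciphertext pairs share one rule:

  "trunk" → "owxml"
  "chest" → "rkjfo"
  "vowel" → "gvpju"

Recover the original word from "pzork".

t(19)→o(14) and r(17)→w(22) fit y≡9x+25 (mod 26); the inverse of 9 mod 26 is 3. Treating letters as 0–25, the rule is x ↦ 9x + 25 (mod 26).
Decoding pzork: p(15)→3·(15−25)≡22=w; z(25)→3·(25−25)≡0=a; o(14)→3·(14−25)≡19=t; r(17)→3·(17−25)≡2=c; k(10)→3·(10−25)≡7=h (all mod 26).

watch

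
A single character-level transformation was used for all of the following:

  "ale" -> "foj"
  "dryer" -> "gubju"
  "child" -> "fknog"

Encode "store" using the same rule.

vwtuj

The shift depends on letter class: consonant l→o is +3, but vowel a→f is +5. Two shifts are in play — +5 for a/e/i/o/u, +3 for every other letter.
For store: s(cons)+3=v, t(cons)+3=w, o(vowel)+5=t, r(cons)+3=u, e(vowel)+5=j.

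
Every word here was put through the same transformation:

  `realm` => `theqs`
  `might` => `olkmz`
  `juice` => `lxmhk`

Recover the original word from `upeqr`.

small

In realm: r→t is +2, e→h is +3, a→e is +4, l→q is +5 — the shift increases by 1 each position. The shift increases by 1 at each position, starting from +2: 2, 3, 4, ….
Decoding upeqr: u−2=s, p−3=m, e−4=a, q−5=l, r−6=l.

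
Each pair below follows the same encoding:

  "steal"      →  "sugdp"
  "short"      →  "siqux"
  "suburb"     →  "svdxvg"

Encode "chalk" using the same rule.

Letter i (0-indexed) is shifted by i+0, so successive shifts are 0, 1, 2, ….
On chalk: c+0=c, h+1=i, a+2=c, l+3=o, k+4=o.

cicoo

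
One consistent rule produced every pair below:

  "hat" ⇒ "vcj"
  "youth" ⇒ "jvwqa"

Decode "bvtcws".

The output letters match the input read backwards, each shifted +2: hat reversed is tah. Read the word backwards and shift each letter +2.
Reversing it on bvtcws: shift back: b−2=z, v−2=t, t−2=r, c−2=a, w−2=u, s−2=q → ztrauq; then reverse → quartz.

quartz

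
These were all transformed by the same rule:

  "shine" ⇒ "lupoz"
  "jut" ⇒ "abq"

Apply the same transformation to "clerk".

The output letters match the input read backwards, each shifted +7: shine reversed is enihs. Read the word backwards and shift each letter +7.
For clerk: reverse → krelc; then shift: k+7=r, r+7=y, e+7=l, l+7=s, c+7=j.

rylsj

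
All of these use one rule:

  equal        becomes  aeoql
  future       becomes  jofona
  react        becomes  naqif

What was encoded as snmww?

gross

e(4)→a(0) and q(16)→e(4) fit y≡9x+16 (mod 26); the inverse of 9 mod 26 is 3. This is an affine cipher: with a=0,…,z=25, each position x becomes (9x+16) mod 26.
Undoing it on snmww: s(18)→3·(18−16)≡6=g; n(13)→3·(13−16)≡17=r; m(12)→3·(12−16)≡14=o; w(22)→3·(22−16)≡18=s; w(22)→3·(22−16)≡18=s (all mod 26).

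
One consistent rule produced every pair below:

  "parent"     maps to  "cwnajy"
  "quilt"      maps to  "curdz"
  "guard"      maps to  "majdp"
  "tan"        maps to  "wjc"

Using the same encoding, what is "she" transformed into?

nqb

The output letters match the input read backwards, each shifted +9: parent reversed is tnerap. Read the word backwards and shift each letter +9.
On she: reverse → ehs; then shift: e+9=n, h+9=q, s+9=b.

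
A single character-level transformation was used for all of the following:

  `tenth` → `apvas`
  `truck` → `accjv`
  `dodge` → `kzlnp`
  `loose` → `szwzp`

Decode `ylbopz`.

Shifts by position in tenth: pos 0: t→a (+7), pos 1: e→p (+11), pos 2: n→v (+8), pos 3: t→a (+7), pos 4: h→s (+11) — repeating every 3. The shifts repeat in a cycle of length 3: positions 0,1,… shift by +7, +11, +8, then the pattern repeats.
Decoding ylbopz: y−7=r, l−11=a, b−8=t, o−7=h, p−11=e, z−8=r.

rather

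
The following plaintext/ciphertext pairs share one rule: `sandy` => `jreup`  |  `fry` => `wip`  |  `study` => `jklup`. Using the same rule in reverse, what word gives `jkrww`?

staff

Compare letters: s→j is +17, a→r is +17, n→e is +17 — a constant shift. Each letter is shifted forward by 17 in the alphabet (a Caesar shift of +17).
Reversing it on jkrww: j−17=s, k−17=t, r−17=a, w−17=f, w−17=f.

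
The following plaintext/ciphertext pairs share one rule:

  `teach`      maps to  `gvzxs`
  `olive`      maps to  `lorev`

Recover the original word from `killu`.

This is the alphabet-reversal cipher (Atbash): a becomes z, b becomes y, etc.
Decoding killu: k↔p, i↔r, l↔o, l↔o, u↔f.

proof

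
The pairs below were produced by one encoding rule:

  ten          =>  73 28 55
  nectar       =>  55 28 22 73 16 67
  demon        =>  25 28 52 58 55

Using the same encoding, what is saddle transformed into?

70 16 25 25 49 28

t(#20)→73 and e(#5)→28: differences scale by 3, so n = 3·pos + 13. The formula is n = 3×(alphabet index, a=1) + 13.
Applying it to saddle: s=19→70, a=1→16, d=4→25, d=4→25, l=12→49, e=5→28.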